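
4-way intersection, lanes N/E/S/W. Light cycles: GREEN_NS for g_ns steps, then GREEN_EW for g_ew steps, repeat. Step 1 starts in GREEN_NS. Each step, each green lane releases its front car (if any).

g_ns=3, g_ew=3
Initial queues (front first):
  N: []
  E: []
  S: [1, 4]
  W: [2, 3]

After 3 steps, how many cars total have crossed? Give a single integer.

Step 1 [NS]: N:empty,E:wait,S:car1-GO,W:wait | queues: N=0 E=0 S=1 W=2
Step 2 [NS]: N:empty,E:wait,S:car4-GO,W:wait | queues: N=0 E=0 S=0 W=2
Step 3 [NS]: N:empty,E:wait,S:empty,W:wait | queues: N=0 E=0 S=0 W=2
Cars crossed by step 3: 2

Answer: 2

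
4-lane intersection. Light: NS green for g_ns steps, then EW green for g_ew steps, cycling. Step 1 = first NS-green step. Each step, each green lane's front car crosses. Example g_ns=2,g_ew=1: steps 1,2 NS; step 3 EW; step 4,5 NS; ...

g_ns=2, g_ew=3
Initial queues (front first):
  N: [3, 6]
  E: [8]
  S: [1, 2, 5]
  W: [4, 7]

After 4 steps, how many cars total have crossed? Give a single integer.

Answer: 7

Derivation:
Step 1 [NS]: N:car3-GO,E:wait,S:car1-GO,W:wait | queues: N=1 E=1 S=2 W=2
Step 2 [NS]: N:car6-GO,E:wait,S:car2-GO,W:wait | queues: N=0 E=1 S=1 W=2
Step 3 [EW]: N:wait,E:car8-GO,S:wait,W:car4-GO | queues: N=0 E=0 S=1 W=1
Step 4 [EW]: N:wait,E:empty,S:wait,W:car7-GO | queues: N=0 E=0 S=1 W=0
Cars crossed by step 4: 7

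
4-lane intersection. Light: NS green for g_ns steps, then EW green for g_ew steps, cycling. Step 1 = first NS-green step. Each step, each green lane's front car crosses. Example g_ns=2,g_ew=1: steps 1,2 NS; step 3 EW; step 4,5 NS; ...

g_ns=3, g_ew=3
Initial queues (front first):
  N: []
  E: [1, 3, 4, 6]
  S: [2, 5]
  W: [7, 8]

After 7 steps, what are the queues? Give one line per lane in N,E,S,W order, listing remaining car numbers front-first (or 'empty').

Step 1 [NS]: N:empty,E:wait,S:car2-GO,W:wait | queues: N=0 E=4 S=1 W=2
Step 2 [NS]: N:empty,E:wait,S:car5-GO,W:wait | queues: N=0 E=4 S=0 W=2
Step 3 [NS]: N:empty,E:wait,S:empty,W:wait | queues: N=0 E=4 S=0 W=2
Step 4 [EW]: N:wait,E:car1-GO,S:wait,W:car7-GO | queues: N=0 E=3 S=0 W=1
Step 5 [EW]: N:wait,E:car3-GO,S:wait,W:car8-GO | queues: N=0 E=2 S=0 W=0
Step 6 [EW]: N:wait,E:car4-GO,S:wait,W:empty | queues: N=0 E=1 S=0 W=0
Step 7 [NS]: N:empty,E:wait,S:empty,W:wait | queues: N=0 E=1 S=0 W=0

N: empty
E: 6
S: empty
W: empty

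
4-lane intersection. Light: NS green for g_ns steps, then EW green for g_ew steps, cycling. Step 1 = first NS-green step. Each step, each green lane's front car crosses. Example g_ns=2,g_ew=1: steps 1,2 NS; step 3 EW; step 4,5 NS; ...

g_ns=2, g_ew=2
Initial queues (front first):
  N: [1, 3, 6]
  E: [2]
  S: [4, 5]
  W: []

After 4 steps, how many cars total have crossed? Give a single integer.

Answer: 5

Derivation:
Step 1 [NS]: N:car1-GO,E:wait,S:car4-GO,W:wait | queues: N=2 E=1 S=1 W=0
Step 2 [NS]: N:car3-GO,E:wait,S:car5-GO,W:wait | queues: N=1 E=1 S=0 W=0
Step 3 [EW]: N:wait,E:car2-GO,S:wait,W:empty | queues: N=1 E=0 S=0 W=0
Step 4 [EW]: N:wait,E:empty,S:wait,W:empty | queues: N=1 E=0 S=0 W=0
Cars crossed by step 4: 5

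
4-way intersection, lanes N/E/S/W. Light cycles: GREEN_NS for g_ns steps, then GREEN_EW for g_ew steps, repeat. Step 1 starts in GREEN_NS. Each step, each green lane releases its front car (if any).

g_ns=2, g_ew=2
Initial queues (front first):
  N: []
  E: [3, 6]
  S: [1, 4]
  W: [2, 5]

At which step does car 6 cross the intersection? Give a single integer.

Step 1 [NS]: N:empty,E:wait,S:car1-GO,W:wait | queues: N=0 E=2 S=1 W=2
Step 2 [NS]: N:empty,E:wait,S:car4-GO,W:wait | queues: N=0 E=2 S=0 W=2
Step 3 [EW]: N:wait,E:car3-GO,S:wait,W:car2-GO | queues: N=0 E=1 S=0 W=1
Step 4 [EW]: N:wait,E:car6-GO,S:wait,W:car5-GO | queues: N=0 E=0 S=0 W=0
Car 6 crosses at step 4

4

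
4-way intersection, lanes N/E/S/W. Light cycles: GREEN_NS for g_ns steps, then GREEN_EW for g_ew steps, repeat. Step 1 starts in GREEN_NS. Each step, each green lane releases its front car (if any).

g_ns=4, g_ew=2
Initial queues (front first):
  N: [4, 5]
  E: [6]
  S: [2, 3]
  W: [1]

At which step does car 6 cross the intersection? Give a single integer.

Step 1 [NS]: N:car4-GO,E:wait,S:car2-GO,W:wait | queues: N=1 E=1 S=1 W=1
Step 2 [NS]: N:car5-GO,E:wait,S:car3-GO,W:wait | queues: N=0 E=1 S=0 W=1
Step 3 [NS]: N:empty,E:wait,S:empty,W:wait | queues: N=0 E=1 S=0 W=1
Step 4 [NS]: N:empty,E:wait,S:empty,W:wait | queues: N=0 E=1 S=0 W=1
Step 5 [EW]: N:wait,E:car6-GO,S:wait,W:car1-GO | queues: N=0 E=0 S=0 W=0
Car 6 crosses at step 5

5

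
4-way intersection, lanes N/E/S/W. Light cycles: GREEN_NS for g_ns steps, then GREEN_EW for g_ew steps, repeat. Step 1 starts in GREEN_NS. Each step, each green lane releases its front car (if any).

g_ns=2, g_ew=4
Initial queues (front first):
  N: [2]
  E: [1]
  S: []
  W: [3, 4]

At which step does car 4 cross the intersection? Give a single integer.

Step 1 [NS]: N:car2-GO,E:wait,S:empty,W:wait | queues: N=0 E=1 S=0 W=2
Step 2 [NS]: N:empty,E:wait,S:empty,W:wait | queues: N=0 E=1 S=0 W=2
Step 3 [EW]: N:wait,E:car1-GO,S:wait,W:car3-GO | queues: N=0 E=0 S=0 W=1
Step 4 [EW]: N:wait,E:empty,S:wait,W:car4-GO | queues: N=0 E=0 S=0 W=0
Car 4 crosses at step 4

4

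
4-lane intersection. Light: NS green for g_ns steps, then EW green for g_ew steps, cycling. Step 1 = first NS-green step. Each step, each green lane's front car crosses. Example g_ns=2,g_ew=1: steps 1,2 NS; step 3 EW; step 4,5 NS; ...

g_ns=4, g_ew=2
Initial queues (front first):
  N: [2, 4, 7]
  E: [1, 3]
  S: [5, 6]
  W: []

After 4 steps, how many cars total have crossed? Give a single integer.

Step 1 [NS]: N:car2-GO,E:wait,S:car5-GO,W:wait | queues: N=2 E=2 S=1 W=0
Step 2 [NS]: N:car4-GO,E:wait,S:car6-GO,W:wait | queues: N=1 E=2 S=0 W=0
Step 3 [NS]: N:car7-GO,E:wait,S:empty,W:wait | queues: N=0 E=2 S=0 W=0
Step 4 [NS]: N:empty,E:wait,S:empty,W:wait | queues: N=0 E=2 S=0 W=0
Cars crossed by step 4: 5

Answer: 5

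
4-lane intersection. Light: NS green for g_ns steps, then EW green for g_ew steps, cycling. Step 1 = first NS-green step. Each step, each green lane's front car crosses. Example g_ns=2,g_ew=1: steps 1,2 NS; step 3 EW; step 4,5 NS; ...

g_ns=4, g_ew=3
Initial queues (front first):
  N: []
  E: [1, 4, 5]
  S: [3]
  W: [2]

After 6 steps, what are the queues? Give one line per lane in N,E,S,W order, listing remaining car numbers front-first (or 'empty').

Step 1 [NS]: N:empty,E:wait,S:car3-GO,W:wait | queues: N=0 E=3 S=0 W=1
Step 2 [NS]: N:empty,E:wait,S:empty,W:wait | queues: N=0 E=3 S=0 W=1
Step 3 [NS]: N:empty,E:wait,S:empty,W:wait | queues: N=0 E=3 S=0 W=1
Step 4 [NS]: N:empty,E:wait,S:empty,W:wait | queues: N=0 E=3 S=0 W=1
Step 5 [EW]: N:wait,E:car1-GO,S:wait,W:car2-GO | queues: N=0 E=2 S=0 W=0
Step 6 [EW]: N:wait,E:car4-GO,S:wait,W:empty | queues: N=0 E=1 S=0 W=0

N: empty
E: 5
S: empty
W: empty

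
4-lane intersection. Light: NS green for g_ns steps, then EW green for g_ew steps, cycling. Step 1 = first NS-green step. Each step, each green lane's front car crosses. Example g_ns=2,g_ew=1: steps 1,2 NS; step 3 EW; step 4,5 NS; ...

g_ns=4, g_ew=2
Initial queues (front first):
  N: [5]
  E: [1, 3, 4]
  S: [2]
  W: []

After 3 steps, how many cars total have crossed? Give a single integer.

Step 1 [NS]: N:car5-GO,E:wait,S:car2-GO,W:wait | queues: N=0 E=3 S=0 W=0
Step 2 [NS]: N:empty,E:wait,S:empty,W:wait | queues: N=0 E=3 S=0 W=0
Step 3 [NS]: N:empty,E:wait,S:empty,W:wait | queues: N=0 E=3 S=0 W=0
Cars crossed by step 3: 2

Answer: 2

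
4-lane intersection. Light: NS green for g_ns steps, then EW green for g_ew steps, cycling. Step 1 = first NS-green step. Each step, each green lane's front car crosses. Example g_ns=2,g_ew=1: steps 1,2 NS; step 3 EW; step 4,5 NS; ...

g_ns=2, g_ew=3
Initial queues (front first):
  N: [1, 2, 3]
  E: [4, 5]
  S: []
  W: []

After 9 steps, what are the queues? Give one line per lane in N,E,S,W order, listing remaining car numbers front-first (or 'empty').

Step 1 [NS]: N:car1-GO,E:wait,S:empty,W:wait | queues: N=2 E=2 S=0 W=0
Step 2 [NS]: N:car2-GO,E:wait,S:empty,W:wait | queues: N=1 E=2 S=0 W=0
Step 3 [EW]: N:wait,E:car4-GO,S:wait,W:empty | queues: N=1 E=1 S=0 W=0
Step 4 [EW]: N:wait,E:car5-GO,S:wait,W:empty | queues: N=1 E=0 S=0 W=0
Step 5 [EW]: N:wait,E:empty,S:wait,W:empty | queues: N=1 E=0 S=0 W=0
Step 6 [NS]: N:car3-GO,E:wait,S:empty,W:wait | queues: N=0 E=0 S=0 W=0

N: empty
E: empty
S: empty
W: empty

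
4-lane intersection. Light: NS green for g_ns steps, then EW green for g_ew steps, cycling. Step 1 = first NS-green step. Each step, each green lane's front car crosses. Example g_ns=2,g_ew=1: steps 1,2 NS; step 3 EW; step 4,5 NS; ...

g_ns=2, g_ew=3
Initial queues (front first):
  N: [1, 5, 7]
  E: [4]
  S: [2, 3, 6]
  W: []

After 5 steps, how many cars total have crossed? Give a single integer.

Step 1 [NS]: N:car1-GO,E:wait,S:car2-GO,W:wait | queues: N=2 E=1 S=2 W=0
Step 2 [NS]: N:car5-GO,E:wait,S:car3-GO,W:wait | queues: N=1 E=1 S=1 W=0
Step 3 [EW]: N:wait,E:car4-GO,S:wait,W:empty | queues: N=1 E=0 S=1 W=0
Step 4 [EW]: N:wait,E:empty,S:wait,W:empty | queues: N=1 E=0 S=1 W=0
Step 5 [EW]: N:wait,E:empty,S:wait,W:empty | queues: N=1 E=0 S=1 W=0
Cars crossed by step 5: 5

Answer: 5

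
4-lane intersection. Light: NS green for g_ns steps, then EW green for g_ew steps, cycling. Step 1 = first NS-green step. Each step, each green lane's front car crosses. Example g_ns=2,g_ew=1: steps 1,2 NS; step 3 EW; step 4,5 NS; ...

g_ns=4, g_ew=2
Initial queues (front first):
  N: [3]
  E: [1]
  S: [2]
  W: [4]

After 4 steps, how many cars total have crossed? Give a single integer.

Answer: 2

Derivation:
Step 1 [NS]: N:car3-GO,E:wait,S:car2-GO,W:wait | queues: N=0 E=1 S=0 W=1
Step 2 [NS]: N:empty,E:wait,S:empty,W:wait | queues: N=0 E=1 S=0 W=1
Step 3 [NS]: N:empty,E:wait,S:empty,W:wait | queues: N=0 E=1 S=0 W=1
Step 4 [NS]: N:empty,E:wait,S:empty,W:wait | queues: N=0 E=1 S=0 W=1
Cars crossed by step 4: 2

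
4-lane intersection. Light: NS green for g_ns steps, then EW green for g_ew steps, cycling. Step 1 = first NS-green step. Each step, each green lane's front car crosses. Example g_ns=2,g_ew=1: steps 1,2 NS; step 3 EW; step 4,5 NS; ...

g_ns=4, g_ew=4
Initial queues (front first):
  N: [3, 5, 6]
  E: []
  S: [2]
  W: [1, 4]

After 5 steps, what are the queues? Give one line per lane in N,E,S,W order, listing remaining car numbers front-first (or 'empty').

Step 1 [NS]: N:car3-GO,E:wait,S:car2-GO,W:wait | queues: N=2 E=0 S=0 W=2
Step 2 [NS]: N:car5-GO,E:wait,S:empty,W:wait | queues: N=1 E=0 S=0 W=2
Step 3 [NS]: N:car6-GO,E:wait,S:empty,W:wait | queues: N=0 E=0 S=0 W=2
Step 4 [NS]: N:empty,E:wait,S:empty,W:wait | queues: N=0 E=0 S=0 W=2
Step 5 [EW]: N:wait,E:empty,S:wait,W:car1-GO | queues: N=0 E=0 S=0 W=1

N: empty
E: empty
S: empty
W: 4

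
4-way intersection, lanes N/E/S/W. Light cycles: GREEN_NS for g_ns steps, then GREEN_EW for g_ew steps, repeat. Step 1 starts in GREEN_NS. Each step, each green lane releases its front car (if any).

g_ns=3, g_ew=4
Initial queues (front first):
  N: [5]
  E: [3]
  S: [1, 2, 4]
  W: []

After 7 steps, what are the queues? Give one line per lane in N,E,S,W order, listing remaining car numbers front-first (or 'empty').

Step 1 [NS]: N:car5-GO,E:wait,S:car1-GO,W:wait | queues: N=0 E=1 S=2 W=0
Step 2 [NS]: N:empty,E:wait,S:car2-GO,W:wait | queues: N=0 E=1 S=1 W=0
Step 3 [NS]: N:empty,E:wait,S:car4-GO,W:wait | queues: N=0 E=1 S=0 W=0
Step 4 [EW]: N:wait,E:car3-GO,S:wait,W:empty | queues: N=0 E=0 S=0 W=0

N: empty
E: empty
S: empty
W: empty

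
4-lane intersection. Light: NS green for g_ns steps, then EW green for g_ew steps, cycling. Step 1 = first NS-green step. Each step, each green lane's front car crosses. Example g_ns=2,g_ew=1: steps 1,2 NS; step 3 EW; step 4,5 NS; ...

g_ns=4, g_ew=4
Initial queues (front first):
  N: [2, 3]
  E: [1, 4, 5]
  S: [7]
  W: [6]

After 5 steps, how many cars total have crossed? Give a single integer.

Step 1 [NS]: N:car2-GO,E:wait,S:car7-GO,W:wait | queues: N=1 E=3 S=0 W=1
Step 2 [NS]: N:car3-GO,E:wait,S:empty,W:wait | queues: N=0 E=3 S=0 W=1
Step 3 [NS]: N:empty,E:wait,S:empty,W:wait | queues: N=0 E=3 S=0 W=1
Step 4 [NS]: N:empty,E:wait,S:empty,W:wait | queues: N=0 E=3 S=0 W=1
Step 5 [EW]: N:wait,E:car1-GO,S:wait,W:car6-GO | queues: N=0 E=2 S=0 W=0
Cars crossed by step 5: 5

Answer: 5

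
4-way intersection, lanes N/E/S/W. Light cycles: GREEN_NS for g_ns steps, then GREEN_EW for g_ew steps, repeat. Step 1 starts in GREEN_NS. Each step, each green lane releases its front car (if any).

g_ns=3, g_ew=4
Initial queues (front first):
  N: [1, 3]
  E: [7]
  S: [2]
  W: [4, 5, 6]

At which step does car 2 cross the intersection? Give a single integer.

Step 1 [NS]: N:car1-GO,E:wait,S:car2-GO,W:wait | queues: N=1 E=1 S=0 W=3
Step 2 [NS]: N:car3-GO,E:wait,S:empty,W:wait | queues: N=0 E=1 S=0 W=3
Step 3 [NS]: N:empty,E:wait,S:empty,W:wait | queues: N=0 E=1 S=0 W=3
Step 4 [EW]: N:wait,E:car7-GO,S:wait,W:car4-GO | queues: N=0 E=0 S=0 W=2
Step 5 [EW]: N:wait,E:empty,S:wait,W:car5-GO | queues: N=0 E=0 S=0 W=1
Step 6 [EW]: N:wait,E:empty,S:wait,W:car6-GO | queues: N=0 E=0 S=0 W=0
Car 2 crosses at step 1

1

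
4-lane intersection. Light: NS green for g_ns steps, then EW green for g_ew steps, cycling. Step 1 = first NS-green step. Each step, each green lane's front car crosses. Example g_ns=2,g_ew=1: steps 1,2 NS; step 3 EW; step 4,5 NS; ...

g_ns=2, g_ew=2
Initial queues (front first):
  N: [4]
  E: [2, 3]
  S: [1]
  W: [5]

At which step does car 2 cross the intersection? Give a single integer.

Step 1 [NS]: N:car4-GO,E:wait,S:car1-GO,W:wait | queues: N=0 E=2 S=0 W=1
Step 2 [NS]: N:empty,E:wait,S:empty,W:wait | queues: N=0 E=2 S=0 W=1
Step 3 [EW]: N:wait,E:car2-GO,S:wait,W:car5-GO | queues: N=0 E=1 S=0 W=0
Step 4 [EW]: N:wait,E:car3-GO,S:wait,W:empty | queues: N=0 E=0 S=0 W=0
Car 2 crosses at step 3

3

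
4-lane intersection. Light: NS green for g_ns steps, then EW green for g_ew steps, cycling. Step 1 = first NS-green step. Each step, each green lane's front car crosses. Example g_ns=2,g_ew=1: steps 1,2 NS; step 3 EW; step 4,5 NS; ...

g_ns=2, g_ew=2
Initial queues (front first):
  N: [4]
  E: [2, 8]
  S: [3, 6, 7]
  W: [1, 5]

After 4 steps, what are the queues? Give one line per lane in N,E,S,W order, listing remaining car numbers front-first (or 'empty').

Step 1 [NS]: N:car4-GO,E:wait,S:car3-GO,W:wait | queues: N=0 E=2 S=2 W=2
Step 2 [NS]: N:empty,E:wait,S:car6-GO,W:wait | queues: N=0 E=2 S=1 W=2
Step 3 [EW]: N:wait,E:car2-GO,S:wait,W:car1-GO | queues: N=0 E=1 S=1 W=1
Step 4 [EW]: N:wait,E:car8-GO,S:wait,W:car5-GO | queues: N=0 E=0 S=1 W=0

N: empty
E: empty
S: 7
W: empty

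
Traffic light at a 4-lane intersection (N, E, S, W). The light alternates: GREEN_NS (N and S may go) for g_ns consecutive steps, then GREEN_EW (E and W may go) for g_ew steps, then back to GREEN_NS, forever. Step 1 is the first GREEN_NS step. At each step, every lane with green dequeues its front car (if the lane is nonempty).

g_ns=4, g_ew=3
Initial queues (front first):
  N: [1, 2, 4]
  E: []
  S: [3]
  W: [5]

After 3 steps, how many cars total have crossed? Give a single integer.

Answer: 4

Derivation:
Step 1 [NS]: N:car1-GO,E:wait,S:car3-GO,W:wait | queues: N=2 E=0 S=0 W=1
Step 2 [NS]: N:car2-GO,E:wait,S:empty,W:wait | queues: N=1 E=0 S=0 W=1
Step 3 [NS]: N:car4-GO,E:wait,S:empty,W:wait | queues: N=0 E=0 S=0 W=1
Cars crossed by step 3: 4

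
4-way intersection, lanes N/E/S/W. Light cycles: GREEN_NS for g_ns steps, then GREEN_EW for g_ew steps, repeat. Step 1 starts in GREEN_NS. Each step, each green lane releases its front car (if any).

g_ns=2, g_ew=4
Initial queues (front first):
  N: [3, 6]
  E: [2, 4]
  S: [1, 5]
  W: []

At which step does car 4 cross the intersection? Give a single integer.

Step 1 [NS]: N:car3-GO,E:wait,S:car1-GO,W:wait | queues: N=1 E=2 S=1 W=0
Step 2 [NS]: N:car6-GO,E:wait,S:car5-GO,W:wait | queues: N=0 E=2 S=0 W=0
Step 3 [EW]: N:wait,E:car2-GO,S:wait,W:empty | queues: N=0 E=1 S=0 W=0
Step 4 [EW]: N:wait,E:car4-GO,S:wait,W:empty | queues: N=0 E=0 S=0 W=0
Car 4 crosses at step 4

4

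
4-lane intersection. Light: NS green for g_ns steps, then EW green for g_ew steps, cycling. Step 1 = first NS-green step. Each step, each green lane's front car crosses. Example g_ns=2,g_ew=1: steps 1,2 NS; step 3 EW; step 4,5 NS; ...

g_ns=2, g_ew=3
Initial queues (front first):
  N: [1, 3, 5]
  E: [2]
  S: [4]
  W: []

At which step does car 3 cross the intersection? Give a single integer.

Step 1 [NS]: N:car1-GO,E:wait,S:car4-GO,W:wait | queues: N=2 E=1 S=0 W=0
Step 2 [NS]: N:car3-GO,E:wait,S:empty,W:wait | queues: N=1 E=1 S=0 W=0
Step 3 [EW]: N:wait,E:car2-GO,S:wait,W:empty | queues: N=1 E=0 S=0 W=0
Step 4 [EW]: N:wait,E:empty,S:wait,W:empty | queues: N=1 E=0 S=0 W=0
Step 5 [EW]: N:wait,E:empty,S:wait,W:empty | queues: N=1 E=0 S=0 W=0
Step 6 [NS]: N:car5-GO,E:wait,S:empty,W:wait | queues: N=0 E=0 S=0 W=0
Car 3 crosses at step 2

2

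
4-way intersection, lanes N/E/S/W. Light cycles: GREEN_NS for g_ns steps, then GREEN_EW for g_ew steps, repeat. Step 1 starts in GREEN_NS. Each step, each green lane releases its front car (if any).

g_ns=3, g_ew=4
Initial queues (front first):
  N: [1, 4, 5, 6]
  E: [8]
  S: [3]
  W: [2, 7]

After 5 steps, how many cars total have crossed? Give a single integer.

Step 1 [NS]: N:car1-GO,E:wait,S:car3-GO,W:wait | queues: N=3 E=1 S=0 W=2
Step 2 [NS]: N:car4-GO,E:wait,S:empty,W:wait | queues: N=2 E=1 S=0 W=2
Step 3 [NS]: N:car5-GO,E:wait,S:empty,W:wait | queues: N=1 E=1 S=0 W=2
Step 4 [EW]: N:wait,E:car8-GO,S:wait,W:car2-GO | queues: N=1 E=0 S=0 W=1
Step 5 [EW]: N:wait,E:empty,S:wait,W:car7-GO | queues: N=1 E=0 S=0 W=0
Cars crossed by step 5: 7

Answer: 7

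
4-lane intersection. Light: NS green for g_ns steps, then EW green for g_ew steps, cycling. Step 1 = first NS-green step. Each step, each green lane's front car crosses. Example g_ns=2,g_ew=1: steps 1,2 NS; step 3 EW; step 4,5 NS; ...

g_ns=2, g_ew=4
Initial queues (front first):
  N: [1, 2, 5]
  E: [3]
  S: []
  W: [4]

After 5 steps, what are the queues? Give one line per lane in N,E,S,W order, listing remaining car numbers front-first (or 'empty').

Step 1 [NS]: N:car1-GO,E:wait,S:empty,W:wait | queues: N=2 E=1 S=0 W=1
Step 2 [NS]: N:car2-GO,E:wait,S:empty,W:wait | queues: N=1 E=1 S=0 W=1
Step 3 [EW]: N:wait,E:car3-GO,S:wait,W:car4-GO | queues: N=1 E=0 S=0 W=0
Step 4 [EW]: N:wait,E:empty,S:wait,W:empty | queues: N=1 E=0 S=0 W=0
Step 5 [EW]: N:wait,E:empty,S:wait,W:empty | queues: N=1 E=0 S=0 W=0

N: 5
E: empty
S: empty
W: empty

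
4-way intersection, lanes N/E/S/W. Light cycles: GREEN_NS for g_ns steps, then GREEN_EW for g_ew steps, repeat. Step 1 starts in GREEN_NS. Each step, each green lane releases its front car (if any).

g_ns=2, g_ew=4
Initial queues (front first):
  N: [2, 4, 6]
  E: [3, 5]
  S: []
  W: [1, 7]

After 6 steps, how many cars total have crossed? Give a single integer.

Step 1 [NS]: N:car2-GO,E:wait,S:empty,W:wait | queues: N=2 E=2 S=0 W=2
Step 2 [NS]: N:car4-GO,E:wait,S:empty,W:wait | queues: N=1 E=2 S=0 W=2
Step 3 [EW]: N:wait,E:car3-GO,S:wait,W:car1-GO | queues: N=1 E=1 S=0 W=1
Step 4 [EW]: N:wait,E:car5-GO,S:wait,W:car7-GO | queues: N=1 E=0 S=0 W=0
Step 5 [EW]: N:wait,E:empty,S:wait,W:empty | queues: N=1 E=0 S=0 W=0
Step 6 [EW]: N:wait,E:empty,S:wait,W:empty | queues: N=1 E=0 S=0 W=0
Cars crossed by step 6: 6

Answer: 6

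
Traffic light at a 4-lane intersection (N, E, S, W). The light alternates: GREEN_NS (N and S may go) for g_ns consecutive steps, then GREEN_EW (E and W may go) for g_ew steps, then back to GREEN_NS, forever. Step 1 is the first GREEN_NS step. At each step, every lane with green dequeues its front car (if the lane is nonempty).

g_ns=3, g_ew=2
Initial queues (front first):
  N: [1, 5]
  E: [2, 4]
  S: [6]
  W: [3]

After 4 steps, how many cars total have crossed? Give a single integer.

Answer: 5

Derivation:
Step 1 [NS]: N:car1-GO,E:wait,S:car6-GO,W:wait | queues: N=1 E=2 S=0 W=1
Step 2 [NS]: N:car5-GO,E:wait,S:empty,W:wait | queues: N=0 E=2 S=0 W=1
Step 3 [NS]: N:empty,E:wait,S:empty,W:wait | queues: N=0 E=2 S=0 W=1
Step 4 [EW]: N:wait,E:car2-GO,S:wait,W:car3-GO | queues: N=0 E=1 S=0 W=0
Cars crossed by step 4: 5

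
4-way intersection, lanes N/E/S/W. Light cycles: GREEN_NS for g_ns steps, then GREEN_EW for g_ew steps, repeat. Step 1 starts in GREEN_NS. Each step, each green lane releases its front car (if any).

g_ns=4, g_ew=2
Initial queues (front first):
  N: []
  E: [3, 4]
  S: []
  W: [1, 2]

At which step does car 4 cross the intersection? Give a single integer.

Step 1 [NS]: N:empty,E:wait,S:empty,W:wait | queues: N=0 E=2 S=0 W=2
Step 2 [NS]: N:empty,E:wait,S:empty,W:wait | queues: N=0 E=2 S=0 W=2
Step 3 [NS]: N:empty,E:wait,S:empty,W:wait | queues: N=0 E=2 S=0 W=2
Step 4 [NS]: N:empty,E:wait,S:empty,W:wait | queues: N=0 E=2 S=0 W=2
Step 5 [EW]: N:wait,E:car3-GO,S:wait,W:car1-GO | queues: N=0 E=1 S=0 W=1
Step 6 [EW]: N:wait,E:car4-GO,S:wait,W:car2-GO | queues: N=0 E=0 S=0 W=0
Car 4 crosses at step 6

6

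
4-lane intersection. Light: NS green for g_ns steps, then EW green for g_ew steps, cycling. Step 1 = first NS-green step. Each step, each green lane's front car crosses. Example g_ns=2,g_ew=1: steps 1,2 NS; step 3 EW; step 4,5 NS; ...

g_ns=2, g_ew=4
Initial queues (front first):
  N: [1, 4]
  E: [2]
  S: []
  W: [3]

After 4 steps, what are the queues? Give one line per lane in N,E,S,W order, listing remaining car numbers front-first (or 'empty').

Step 1 [NS]: N:car1-GO,E:wait,S:empty,W:wait | queues: N=1 E=1 S=0 W=1
Step 2 [NS]: N:car4-GO,E:wait,S:empty,W:wait | queues: N=0 E=1 S=0 W=1
Step 3 [EW]: N:wait,E:car2-GO,S:wait,W:car3-GO | queues: N=0 E=0 S=0 W=0

N: empty
E: empty
S: empty
W: empty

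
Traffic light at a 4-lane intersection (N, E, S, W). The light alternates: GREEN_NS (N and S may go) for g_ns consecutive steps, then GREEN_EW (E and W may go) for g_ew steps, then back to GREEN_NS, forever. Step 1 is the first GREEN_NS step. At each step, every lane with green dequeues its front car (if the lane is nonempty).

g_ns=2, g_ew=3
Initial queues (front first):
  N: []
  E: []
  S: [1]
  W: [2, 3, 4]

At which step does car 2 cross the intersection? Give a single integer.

Step 1 [NS]: N:empty,E:wait,S:car1-GO,W:wait | queues: N=0 E=0 S=0 W=3
Step 2 [NS]: N:empty,E:wait,S:empty,W:wait | queues: N=0 E=0 S=0 W=3
Step 3 [EW]: N:wait,E:empty,S:wait,W:car2-GO | queues: N=0 E=0 S=0 W=2
Step 4 [EW]: N:wait,E:empty,S:wait,W:car3-GO | queues: N=0 E=0 S=0 W=1
Step 5 [EW]: N:wait,E:empty,S:wait,W:car4-GO | queues: N=0 E=0 S=0 W=0
Car 2 crosses at step 3

3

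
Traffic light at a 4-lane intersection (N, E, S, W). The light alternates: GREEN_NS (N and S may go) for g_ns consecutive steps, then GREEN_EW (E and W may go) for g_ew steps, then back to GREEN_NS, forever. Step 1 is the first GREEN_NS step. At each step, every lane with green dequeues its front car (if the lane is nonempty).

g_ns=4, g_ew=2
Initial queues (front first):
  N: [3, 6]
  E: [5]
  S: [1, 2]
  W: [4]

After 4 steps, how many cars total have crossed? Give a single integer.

Step 1 [NS]: N:car3-GO,E:wait,S:car1-GO,W:wait | queues: N=1 E=1 S=1 W=1
Step 2 [NS]: N:car6-GO,E:wait,S:car2-GO,W:wait | queues: N=0 E=1 S=0 W=1
Step 3 [NS]: N:empty,E:wait,S:empty,W:wait | queues: N=0 E=1 S=0 W=1
Step 4 [NS]: N:empty,E:wait,S:empty,W:wait | queues: N=0 E=1 S=0 W=1
Cars crossed by step 4: 4

Answer: 4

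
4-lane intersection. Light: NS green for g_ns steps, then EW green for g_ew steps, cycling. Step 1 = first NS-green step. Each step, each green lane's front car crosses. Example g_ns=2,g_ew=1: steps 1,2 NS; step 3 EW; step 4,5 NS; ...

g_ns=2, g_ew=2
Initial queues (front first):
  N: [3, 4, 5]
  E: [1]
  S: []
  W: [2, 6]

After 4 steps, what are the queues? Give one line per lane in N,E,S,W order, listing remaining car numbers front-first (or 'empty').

Step 1 [NS]: N:car3-GO,E:wait,S:empty,W:wait | queues: N=2 E=1 S=0 W=2
Step 2 [NS]: N:car4-GO,E:wait,S:empty,W:wait | queues: N=1 E=1 S=0 W=2
Step 3 [EW]: N:wait,E:car1-GO,S:wait,W:car2-GO | queues: N=1 E=0 S=0 W=1
Step 4 [EW]: N:wait,E:empty,S:wait,W:car6-GO | queues: N=1 E=0 S=0 W=0

N: 5
E: empty
S: empty
W: empty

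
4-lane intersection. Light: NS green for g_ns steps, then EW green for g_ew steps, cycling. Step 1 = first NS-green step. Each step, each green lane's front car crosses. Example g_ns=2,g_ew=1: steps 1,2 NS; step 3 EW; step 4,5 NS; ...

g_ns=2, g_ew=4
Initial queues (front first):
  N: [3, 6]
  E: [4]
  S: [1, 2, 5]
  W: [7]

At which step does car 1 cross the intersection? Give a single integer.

Step 1 [NS]: N:car3-GO,E:wait,S:car1-GO,W:wait | queues: N=1 E=1 S=2 W=1
Step 2 [NS]: N:car6-GO,E:wait,S:car2-GO,W:wait | queues: N=0 E=1 S=1 W=1
Step 3 [EW]: N:wait,E:car4-GO,S:wait,W:car7-GO | queues: N=0 E=0 S=1 W=0
Step 4 [EW]: N:wait,E:empty,S:wait,W:empty | queues: N=0 E=0 S=1 W=0
Step 5 [EW]: N:wait,E:empty,S:wait,W:empty | queues: N=0 E=0 S=1 W=0
Step 6 [EW]: N:wait,E:empty,S:wait,W:empty | queues: N=0 E=0 S=1 W=0
Step 7 [NS]: N:empty,E:wait,S:car5-GO,W:wait | queues: N=0 E=0 S=0 W=0
Car 1 crosses at step 1

1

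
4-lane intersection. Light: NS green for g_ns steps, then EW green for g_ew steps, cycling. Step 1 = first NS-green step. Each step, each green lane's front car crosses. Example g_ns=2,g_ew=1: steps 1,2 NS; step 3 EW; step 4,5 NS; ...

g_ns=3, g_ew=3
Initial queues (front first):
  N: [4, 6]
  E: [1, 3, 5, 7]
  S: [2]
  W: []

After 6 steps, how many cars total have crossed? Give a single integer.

Step 1 [NS]: N:car4-GO,E:wait,S:car2-GO,W:wait | queues: N=1 E=4 S=0 W=0
Step 2 [NS]: N:car6-GO,E:wait,S:empty,W:wait | queues: N=0 E=4 S=0 W=0
Step 3 [NS]: N:empty,E:wait,S:empty,W:wait | queues: N=0 E=4 S=0 W=0
Step 4 [EW]: N:wait,E:car1-GO,S:wait,W:empty | queues: N=0 E=3 S=0 W=0
Step 5 [EW]: N:wait,E:car3-GO,S:wait,W:empty | queues: N=0 E=2 S=0 W=0
Step 6 [EW]: N:wait,E:car5-GO,S:wait,W:empty | queues: N=0 E=1 S=0 W=0
Cars crossed by step 6: 6

Answer: 6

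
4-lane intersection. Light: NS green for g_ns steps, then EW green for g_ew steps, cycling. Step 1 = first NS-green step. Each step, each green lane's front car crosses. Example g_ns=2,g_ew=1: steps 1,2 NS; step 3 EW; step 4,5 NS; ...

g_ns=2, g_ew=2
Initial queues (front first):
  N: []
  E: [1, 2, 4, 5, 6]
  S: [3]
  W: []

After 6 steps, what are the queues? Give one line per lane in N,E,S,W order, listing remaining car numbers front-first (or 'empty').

Step 1 [NS]: N:empty,E:wait,S:car3-GO,W:wait | queues: N=0 E=5 S=0 W=0
Step 2 [NS]: N:empty,E:wait,S:empty,W:wait | queues: N=0 E=5 S=0 W=0
Step 3 [EW]: N:wait,E:car1-GO,S:wait,W:empty | queues: N=0 E=4 S=0 W=0
Step 4 [EW]: N:wait,E:car2-GO,S:wait,W:empty | queues: N=0 E=3 S=0 W=0
Step 5 [NS]: N:empty,E:wait,S:empty,W:wait | queues: N=0 E=3 S=0 W=0
Step 6 [NS]: N:empty,E:wait,S:empty,W:wait | queues: N=0 E=3 S=0 W=0

N: empty
E: 4 5 6
S: empty
W: empty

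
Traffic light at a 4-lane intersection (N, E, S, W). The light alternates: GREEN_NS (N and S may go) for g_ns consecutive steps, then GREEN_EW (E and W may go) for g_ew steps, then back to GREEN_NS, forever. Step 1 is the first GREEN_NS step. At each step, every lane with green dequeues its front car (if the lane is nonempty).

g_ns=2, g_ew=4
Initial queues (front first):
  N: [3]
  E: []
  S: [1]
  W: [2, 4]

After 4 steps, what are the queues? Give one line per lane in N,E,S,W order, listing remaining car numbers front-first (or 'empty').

Step 1 [NS]: N:car3-GO,E:wait,S:car1-GO,W:wait | queues: N=0 E=0 S=0 W=2
Step 2 [NS]: N:empty,E:wait,S:empty,W:wait | queues: N=0 E=0 S=0 W=2
Step 3 [EW]: N:wait,E:empty,S:wait,W:car2-GO | queues: N=0 E=0 S=0 W=1
Step 4 [EW]: N:wait,E:empty,S:wait,W:car4-GO | queues: N=0 E=0 S=0 W=0

N: empty
E: empty
S: empty
W: empty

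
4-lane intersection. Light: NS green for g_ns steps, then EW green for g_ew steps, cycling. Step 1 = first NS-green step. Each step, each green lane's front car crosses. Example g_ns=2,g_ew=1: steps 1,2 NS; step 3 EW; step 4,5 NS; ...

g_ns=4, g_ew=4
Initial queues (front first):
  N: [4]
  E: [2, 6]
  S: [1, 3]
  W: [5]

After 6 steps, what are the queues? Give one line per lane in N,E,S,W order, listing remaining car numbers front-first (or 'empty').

Step 1 [NS]: N:car4-GO,E:wait,S:car1-GO,W:wait | queues: N=0 E=2 S=1 W=1
Step 2 [NS]: N:empty,E:wait,S:car3-GO,W:wait | queues: N=0 E=2 S=0 W=1
Step 3 [NS]: N:empty,E:wait,S:empty,W:wait | queues: N=0 E=2 S=0 W=1
Step 4 [NS]: N:empty,E:wait,S:empty,W:wait | queues: N=0 E=2 S=0 W=1
Step 5 [EW]: N:wait,E:car2-GO,S:wait,W:car5-GO | queues: N=0 E=1 S=0 W=0
Step 6 [EW]: N:wait,E:car6-GO,S:wait,W:empty | queues: N=0 E=0 S=0 W=0

N: empty
E: empty
S: empty
W: empty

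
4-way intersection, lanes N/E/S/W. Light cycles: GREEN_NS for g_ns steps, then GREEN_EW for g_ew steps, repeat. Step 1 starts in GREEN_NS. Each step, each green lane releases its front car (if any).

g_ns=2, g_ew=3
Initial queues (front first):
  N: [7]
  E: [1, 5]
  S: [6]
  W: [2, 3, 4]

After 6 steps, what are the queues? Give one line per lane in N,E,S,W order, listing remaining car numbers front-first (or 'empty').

Step 1 [NS]: N:car7-GO,E:wait,S:car6-GO,W:wait | queues: N=0 E=2 S=0 W=3
Step 2 [NS]: N:empty,E:wait,S:empty,W:wait | queues: N=0 E=2 S=0 W=3
Step 3 [EW]: N:wait,E:car1-GO,S:wait,W:car2-GO | queues: N=0 E=1 S=0 W=2
Step 4 [EW]: N:wait,E:car5-GO,S:wait,W:car3-GO | queues: N=0 E=0 S=0 W=1
Step 5 [EW]: N:wait,E:empty,S:wait,W:car4-GO | queues: N=0 E=0 S=0 W=0

N: empty
E: empty
S: empty
W: empty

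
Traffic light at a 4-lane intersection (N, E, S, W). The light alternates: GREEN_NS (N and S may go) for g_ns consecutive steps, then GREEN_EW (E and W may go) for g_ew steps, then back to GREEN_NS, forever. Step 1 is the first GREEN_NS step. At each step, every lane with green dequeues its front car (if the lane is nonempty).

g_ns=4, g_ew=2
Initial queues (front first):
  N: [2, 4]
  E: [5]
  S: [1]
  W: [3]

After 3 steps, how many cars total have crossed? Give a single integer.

Answer: 3

Derivation:
Step 1 [NS]: N:car2-GO,E:wait,S:car1-GO,W:wait | queues: N=1 E=1 S=0 W=1
Step 2 [NS]: N:car4-GO,E:wait,S:empty,W:wait | queues: N=0 E=1 S=0 W=1
Step 3 [NS]: N:empty,E:wait,S:empty,W:wait | queues: N=0 E=1 S=0 W=1
Cars crossed by step 3: 3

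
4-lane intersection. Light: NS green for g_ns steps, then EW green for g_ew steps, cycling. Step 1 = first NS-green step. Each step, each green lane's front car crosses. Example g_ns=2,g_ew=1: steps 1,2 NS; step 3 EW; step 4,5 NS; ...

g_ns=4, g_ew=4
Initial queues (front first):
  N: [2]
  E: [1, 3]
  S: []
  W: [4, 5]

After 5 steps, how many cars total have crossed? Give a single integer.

Answer: 3

Derivation:
Step 1 [NS]: N:car2-GO,E:wait,S:empty,W:wait | queues: N=0 E=2 S=0 W=2
Step 2 [NS]: N:empty,E:wait,S:empty,W:wait | queues: N=0 E=2 S=0 W=2
Step 3 [NS]: N:empty,E:wait,S:empty,W:wait | queues: N=0 E=2 S=0 W=2
Step 4 [NS]: N:empty,E:wait,S:empty,W:wait | queues: N=0 E=2 S=0 W=2
Step 5 [EW]: N:wait,E:car1-GO,S:wait,W:car4-GO | queues: N=0 E=1 S=0 W=1
Cars crossed by step 5: 3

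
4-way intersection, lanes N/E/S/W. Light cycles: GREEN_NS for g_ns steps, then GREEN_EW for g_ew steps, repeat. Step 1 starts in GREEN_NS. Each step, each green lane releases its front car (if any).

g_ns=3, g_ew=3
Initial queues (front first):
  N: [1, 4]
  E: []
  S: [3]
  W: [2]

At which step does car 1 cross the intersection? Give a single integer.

Step 1 [NS]: N:car1-GO,E:wait,S:car3-GO,W:wait | queues: N=1 E=0 S=0 W=1
Step 2 [NS]: N:car4-GO,E:wait,S:empty,W:wait | queues: N=0 E=0 S=0 W=1
Step 3 [NS]: N:empty,E:wait,S:empty,W:wait | queues: N=0 E=0 S=0 W=1
Step 4 [EW]: N:wait,E:empty,S:wait,W:car2-GO | queues: N=0 E=0 S=0 W=0
Car 1 crosses at step 1

1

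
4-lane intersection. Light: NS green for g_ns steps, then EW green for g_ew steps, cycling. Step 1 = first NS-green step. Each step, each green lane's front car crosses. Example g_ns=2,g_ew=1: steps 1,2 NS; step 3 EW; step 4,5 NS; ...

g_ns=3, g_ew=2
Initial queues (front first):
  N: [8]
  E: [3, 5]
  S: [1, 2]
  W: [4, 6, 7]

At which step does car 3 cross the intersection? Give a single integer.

Step 1 [NS]: N:car8-GO,E:wait,S:car1-GO,W:wait | queues: N=0 E=2 S=1 W=3
Step 2 [NS]: N:empty,E:wait,S:car2-GO,W:wait | queues: N=0 E=2 S=0 W=3
Step 3 [NS]: N:empty,E:wait,S:empty,W:wait | queues: N=0 E=2 S=0 W=3
Step 4 [EW]: N:wait,E:car3-GO,S:wait,W:car4-GO | queues: N=0 E=1 S=0 W=2
Step 5 [EW]: N:wait,E:car5-GO,S:wait,W:car6-GO | queues: N=0 E=0 S=0 W=1
Step 6 [NS]: N:empty,E:wait,S:empty,W:wait | queues: N=0 E=0 S=0 W=1
Step 7 [NS]: N:empty,E:wait,S:empty,W:wait | queues: N=0 E=0 S=0 W=1
Step 8 [NS]: N:empty,E:wait,S:empty,W:wait | queues: N=0 E=0 S=0 W=1
Step 9 [EW]: N:wait,E:empty,S:wait,W:car7-GO | queues: N=0 E=0 S=0 W=0
Car 3 crosses at step 4

4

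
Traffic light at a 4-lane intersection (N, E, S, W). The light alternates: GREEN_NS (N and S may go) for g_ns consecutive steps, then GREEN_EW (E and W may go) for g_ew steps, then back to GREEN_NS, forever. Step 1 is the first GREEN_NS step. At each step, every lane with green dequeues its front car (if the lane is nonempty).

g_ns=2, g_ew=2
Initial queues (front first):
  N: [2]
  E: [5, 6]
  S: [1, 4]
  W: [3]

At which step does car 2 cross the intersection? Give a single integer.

Step 1 [NS]: N:car2-GO,E:wait,S:car1-GO,W:wait | queues: N=0 E=2 S=1 W=1
Step 2 [NS]: N:empty,E:wait,S:car4-GO,W:wait | queues: N=0 E=2 S=0 W=1
Step 3 [EW]: N:wait,E:car5-GO,S:wait,W:car3-GO | queues: N=0 E=1 S=0 W=0
Step 4 [EW]: N:wait,E:car6-GO,S:wait,W:empty | queues: N=0 E=0 S=0 W=0
Car 2 crosses at step 1

1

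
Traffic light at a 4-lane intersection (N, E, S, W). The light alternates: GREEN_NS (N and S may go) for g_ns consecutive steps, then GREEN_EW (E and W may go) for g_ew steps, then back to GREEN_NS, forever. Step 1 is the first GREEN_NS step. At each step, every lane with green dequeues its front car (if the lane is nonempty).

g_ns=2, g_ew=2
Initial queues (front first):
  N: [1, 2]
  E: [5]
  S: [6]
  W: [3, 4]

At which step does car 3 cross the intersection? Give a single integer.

Step 1 [NS]: N:car1-GO,E:wait,S:car6-GO,W:wait | queues: N=1 E=1 S=0 W=2
Step 2 [NS]: N:car2-GO,E:wait,S:empty,W:wait | queues: N=0 E=1 S=0 W=2
Step 3 [EW]: N:wait,E:car5-GO,S:wait,W:car3-GO | queues: N=0 E=0 S=0 W=1
Step 4 [EW]: N:wait,E:empty,S:wait,W:car4-GO | queues: N=0 E=0 S=0 W=0
Car 3 crosses at step 3

3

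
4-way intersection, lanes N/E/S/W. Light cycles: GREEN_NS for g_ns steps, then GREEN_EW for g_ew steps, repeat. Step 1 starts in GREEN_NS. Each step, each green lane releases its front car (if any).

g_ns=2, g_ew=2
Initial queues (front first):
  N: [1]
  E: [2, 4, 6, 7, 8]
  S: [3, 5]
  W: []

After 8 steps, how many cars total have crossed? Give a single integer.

Step 1 [NS]: N:car1-GO,E:wait,S:car3-GO,W:wait | queues: N=0 E=5 S=1 W=0
Step 2 [NS]: N:empty,E:wait,S:car5-GO,W:wait | queues: N=0 E=5 S=0 W=0
Step 3 [EW]: N:wait,E:car2-GO,S:wait,W:empty | queues: N=0 E=4 S=0 W=0
Step 4 [EW]: N:wait,E:car4-GO,S:wait,W:empty | queues: N=0 E=3 S=0 W=0
Step 5 [NS]: N:empty,E:wait,S:empty,W:wait | queues: N=0 E=3 S=0 W=0
Step 6 [NS]: N:empty,E:wait,S:empty,W:wait | queues: N=0 E=3 S=0 W=0
Step 7 [EW]: N:wait,E:car6-GO,S:wait,W:empty | queues: N=0 E=2 S=0 W=0
Step 8 [EW]: N:wait,E:car7-GO,S:wait,W:empty | queues: N=0 E=1 S=0 W=0
Cars crossed by step 8: 7

Answer: 7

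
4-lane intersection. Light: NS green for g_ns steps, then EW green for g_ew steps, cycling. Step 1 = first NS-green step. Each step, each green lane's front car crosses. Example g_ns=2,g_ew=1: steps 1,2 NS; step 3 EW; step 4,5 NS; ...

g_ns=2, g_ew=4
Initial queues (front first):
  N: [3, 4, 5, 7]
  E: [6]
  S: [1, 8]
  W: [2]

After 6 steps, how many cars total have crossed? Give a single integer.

Answer: 6

Derivation:
Step 1 [NS]: N:car3-GO,E:wait,S:car1-GO,W:wait | queues: N=3 E=1 S=1 W=1
Step 2 [NS]: N:car4-GO,E:wait,S:car8-GO,W:wait | queues: N=2 E=1 S=0 W=1
Step 3 [EW]: N:wait,E:car6-GO,S:wait,W:car2-GO | queues: N=2 E=0 S=0 W=0
Step 4 [EW]: N:wait,E:empty,S:wait,W:empty | queues: N=2 E=0 S=0 W=0
Step 5 [EW]: N:wait,E:empty,S:wait,W:empty | queues: N=2 E=0 S=0 W=0
Step 6 [EW]: N:wait,E:empty,S:wait,W:empty | queues: N=2 E=0 S=0 W=0
Cars crossed by step 6: 6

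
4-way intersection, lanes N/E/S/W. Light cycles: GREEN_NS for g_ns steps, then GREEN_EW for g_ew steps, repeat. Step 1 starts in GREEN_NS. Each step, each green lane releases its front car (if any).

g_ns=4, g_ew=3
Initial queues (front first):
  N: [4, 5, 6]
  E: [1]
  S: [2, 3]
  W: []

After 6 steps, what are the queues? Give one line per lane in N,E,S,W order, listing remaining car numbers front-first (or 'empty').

Step 1 [NS]: N:car4-GO,E:wait,S:car2-GO,W:wait | queues: N=2 E=1 S=1 W=0
Step 2 [NS]: N:car5-GO,E:wait,S:car3-GO,W:wait | queues: N=1 E=1 S=0 W=0
Step 3 [NS]: N:car6-GO,E:wait,S:empty,W:wait | queues: N=0 E=1 S=0 W=0
Step 4 [NS]: N:empty,E:wait,S:empty,W:wait | queues: N=0 E=1 S=0 W=0
Step 5 [EW]: N:wait,E:car1-GO,S:wait,W:empty | queues: N=0 E=0 S=0 W=0

N: empty
E: empty
S: empty
W: empty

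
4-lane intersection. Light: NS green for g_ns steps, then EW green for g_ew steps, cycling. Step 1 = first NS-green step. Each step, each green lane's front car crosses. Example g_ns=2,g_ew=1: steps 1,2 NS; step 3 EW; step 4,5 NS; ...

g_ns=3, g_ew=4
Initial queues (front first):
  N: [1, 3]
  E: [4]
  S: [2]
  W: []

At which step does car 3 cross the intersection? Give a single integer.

Step 1 [NS]: N:car1-GO,E:wait,S:car2-GO,W:wait | queues: N=1 E=1 S=0 W=0
Step 2 [NS]: N:car3-GO,E:wait,S:empty,W:wait | queues: N=0 E=1 S=0 W=0
Step 3 [NS]: N:empty,E:wait,S:empty,W:wait | queues: N=0 E=1 S=0 W=0
Step 4 [EW]: N:wait,E:car4-GO,S:wait,W:empty | queues: N=0 E=0 S=0 W=0
Car 3 crosses at step 2

2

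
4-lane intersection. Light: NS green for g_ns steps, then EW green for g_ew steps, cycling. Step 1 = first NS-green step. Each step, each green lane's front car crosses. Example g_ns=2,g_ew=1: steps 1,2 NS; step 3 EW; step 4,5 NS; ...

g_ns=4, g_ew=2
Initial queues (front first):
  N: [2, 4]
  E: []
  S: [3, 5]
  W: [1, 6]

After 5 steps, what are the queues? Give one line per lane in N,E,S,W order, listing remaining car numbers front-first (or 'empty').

Step 1 [NS]: N:car2-GO,E:wait,S:car3-GO,W:wait | queues: N=1 E=0 S=1 W=2
Step 2 [NS]: N:car4-GO,E:wait,S:car5-GO,W:wait | queues: N=0 E=0 S=0 W=2
Step 3 [NS]: N:empty,E:wait,S:empty,W:wait | queues: N=0 E=0 S=0 W=2
Step 4 [NS]: N:empty,E:wait,S:empty,W:wait | queues: N=0 E=0 S=0 W=2
Step 5 [EW]: N:wait,E:empty,S:wait,W:car1-GO | queues: N=0 E=0 S=0 W=1

N: empty
E: empty
S: empty
W: 6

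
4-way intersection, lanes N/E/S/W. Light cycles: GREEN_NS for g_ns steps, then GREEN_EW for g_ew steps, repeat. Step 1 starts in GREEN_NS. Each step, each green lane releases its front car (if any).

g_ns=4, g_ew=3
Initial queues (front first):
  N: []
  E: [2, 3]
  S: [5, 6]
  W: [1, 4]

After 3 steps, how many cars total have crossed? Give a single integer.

Answer: 2

Derivation:
Step 1 [NS]: N:empty,E:wait,S:car5-GO,W:wait | queues: N=0 E=2 S=1 W=2
Step 2 [NS]: N:empty,E:wait,S:car6-GO,W:wait | queues: N=0 E=2 S=0 W=2
Step 3 [NS]: N:empty,E:wait,S:empty,W:wait | queues: N=0 E=2 S=0 W=2
Cars crossed by step 3: 2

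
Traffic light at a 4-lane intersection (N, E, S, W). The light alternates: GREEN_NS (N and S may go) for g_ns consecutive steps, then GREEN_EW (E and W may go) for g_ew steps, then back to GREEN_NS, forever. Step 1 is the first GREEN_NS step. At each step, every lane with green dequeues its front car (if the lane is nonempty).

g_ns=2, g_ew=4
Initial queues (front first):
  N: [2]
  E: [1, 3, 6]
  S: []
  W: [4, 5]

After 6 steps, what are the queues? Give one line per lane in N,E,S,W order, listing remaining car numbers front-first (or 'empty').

Step 1 [NS]: N:car2-GO,E:wait,S:empty,W:wait | queues: N=0 E=3 S=0 W=2
Step 2 [NS]: N:empty,E:wait,S:empty,W:wait | queues: N=0 E=3 S=0 W=2
Step 3 [EW]: N:wait,E:car1-GO,S:wait,W:car4-GO | queues: N=0 E=2 S=0 W=1
Step 4 [EW]: N:wait,E:car3-GO,S:wait,W:car5-GO | queues: N=0 E=1 S=0 W=0
Step 5 [EW]: N:wait,E:car6-GO,S:wait,W:empty | queues: N=0 E=0 S=0 W=0

N: empty
E: empty
S: empty
W: empty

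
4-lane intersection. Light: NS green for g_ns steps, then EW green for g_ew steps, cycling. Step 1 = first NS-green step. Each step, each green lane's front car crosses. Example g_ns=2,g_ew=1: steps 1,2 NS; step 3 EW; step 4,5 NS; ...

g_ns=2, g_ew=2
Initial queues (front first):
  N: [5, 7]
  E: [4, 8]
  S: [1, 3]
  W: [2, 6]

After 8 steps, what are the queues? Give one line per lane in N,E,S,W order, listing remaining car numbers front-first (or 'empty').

Step 1 [NS]: N:car5-GO,E:wait,S:car1-GO,W:wait | queues: N=1 E=2 S=1 W=2
Step 2 [NS]: N:car7-GO,E:wait,S:car3-GO,W:wait | queues: N=0 E=2 S=0 W=2
Step 3 [EW]: N:wait,E:car4-GO,S:wait,W:car2-GO | queues: N=0 E=1 S=0 W=1
Step 4 [EW]: N:wait,E:car8-GO,S:wait,W:car6-GO | queues: N=0 E=0 S=0 W=0

N: empty
E: empty
S: empty
W: empty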